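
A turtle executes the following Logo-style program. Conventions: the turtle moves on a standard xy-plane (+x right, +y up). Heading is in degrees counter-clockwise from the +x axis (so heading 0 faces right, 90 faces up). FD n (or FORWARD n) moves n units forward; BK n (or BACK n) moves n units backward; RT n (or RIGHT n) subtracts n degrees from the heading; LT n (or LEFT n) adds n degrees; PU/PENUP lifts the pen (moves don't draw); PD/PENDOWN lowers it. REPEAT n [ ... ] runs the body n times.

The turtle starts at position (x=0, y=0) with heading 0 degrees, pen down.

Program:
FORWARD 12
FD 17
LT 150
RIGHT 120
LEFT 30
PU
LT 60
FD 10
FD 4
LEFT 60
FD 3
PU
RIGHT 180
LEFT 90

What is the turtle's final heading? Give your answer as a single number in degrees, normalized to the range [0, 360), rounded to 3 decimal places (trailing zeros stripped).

Executing turtle program step by step:
Start: pos=(0,0), heading=0, pen down
FD 12: (0,0) -> (12,0) [heading=0, draw]
FD 17: (12,0) -> (29,0) [heading=0, draw]
LT 150: heading 0 -> 150
RT 120: heading 150 -> 30
LT 30: heading 30 -> 60
PU: pen up
LT 60: heading 60 -> 120
FD 10: (29,0) -> (24,8.66) [heading=120, move]
FD 4: (24,8.66) -> (22,12.124) [heading=120, move]
LT 60: heading 120 -> 180
FD 3: (22,12.124) -> (19,12.124) [heading=180, move]
PU: pen up
RT 180: heading 180 -> 0
LT 90: heading 0 -> 90
Final: pos=(19,12.124), heading=90, 2 segment(s) drawn

Answer: 90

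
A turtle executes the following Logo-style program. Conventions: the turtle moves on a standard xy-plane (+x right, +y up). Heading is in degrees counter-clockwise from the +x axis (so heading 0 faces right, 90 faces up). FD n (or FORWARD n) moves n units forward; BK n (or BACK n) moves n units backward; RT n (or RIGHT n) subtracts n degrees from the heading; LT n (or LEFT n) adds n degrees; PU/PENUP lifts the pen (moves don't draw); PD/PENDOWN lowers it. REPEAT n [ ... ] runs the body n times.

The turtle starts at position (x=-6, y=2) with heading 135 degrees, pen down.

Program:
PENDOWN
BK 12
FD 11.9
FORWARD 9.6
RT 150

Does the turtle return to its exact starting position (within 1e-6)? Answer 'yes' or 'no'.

Executing turtle program step by step:
Start: pos=(-6,2), heading=135, pen down
PD: pen down
BK 12: (-6,2) -> (2.485,-6.485) [heading=135, draw]
FD 11.9: (2.485,-6.485) -> (-5.929,1.929) [heading=135, draw]
FD 9.6: (-5.929,1.929) -> (-12.718,8.718) [heading=135, draw]
RT 150: heading 135 -> 345
Final: pos=(-12.718,8.718), heading=345, 3 segment(s) drawn

Start position: (-6, 2)
Final position: (-12.718, 8.718)
Distance = 9.5; >= 1e-6 -> NOT closed

Answer: no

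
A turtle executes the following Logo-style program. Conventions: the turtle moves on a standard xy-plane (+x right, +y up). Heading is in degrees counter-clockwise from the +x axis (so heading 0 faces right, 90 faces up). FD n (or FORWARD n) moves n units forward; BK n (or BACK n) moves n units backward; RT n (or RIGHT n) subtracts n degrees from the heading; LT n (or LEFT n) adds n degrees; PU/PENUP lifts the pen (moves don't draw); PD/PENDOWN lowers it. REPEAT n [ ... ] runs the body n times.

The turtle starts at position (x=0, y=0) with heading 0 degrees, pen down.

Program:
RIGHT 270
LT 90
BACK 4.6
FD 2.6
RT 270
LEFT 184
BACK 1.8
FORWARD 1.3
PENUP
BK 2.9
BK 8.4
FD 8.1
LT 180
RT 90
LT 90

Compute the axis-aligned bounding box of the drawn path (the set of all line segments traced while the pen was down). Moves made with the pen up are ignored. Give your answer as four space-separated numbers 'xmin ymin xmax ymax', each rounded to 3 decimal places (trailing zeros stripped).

Executing turtle program step by step:
Start: pos=(0,0), heading=0, pen down
RT 270: heading 0 -> 90
LT 90: heading 90 -> 180
BK 4.6: (0,0) -> (4.6,0) [heading=180, draw]
FD 2.6: (4.6,0) -> (2,0) [heading=180, draw]
RT 270: heading 180 -> 270
LT 184: heading 270 -> 94
BK 1.8: (2,0) -> (2.126,-1.796) [heading=94, draw]
FD 1.3: (2.126,-1.796) -> (2.035,-0.499) [heading=94, draw]
PU: pen up
BK 2.9: (2.035,-0.499) -> (2.237,-3.392) [heading=94, move]
BK 8.4: (2.237,-3.392) -> (2.823,-11.771) [heading=94, move]
FD 8.1: (2.823,-11.771) -> (2.258,-3.691) [heading=94, move]
LT 180: heading 94 -> 274
RT 90: heading 274 -> 184
LT 90: heading 184 -> 274
Final: pos=(2.258,-3.691), heading=274, 4 segment(s) drawn

Segment endpoints: x in {0, 2, 2.035, 2.126, 4.6}, y in {-1.796, -0.499, 0, 0, 0}
xmin=0, ymin=-1.796, xmax=4.6, ymax=0

Answer: 0 -1.796 4.6 0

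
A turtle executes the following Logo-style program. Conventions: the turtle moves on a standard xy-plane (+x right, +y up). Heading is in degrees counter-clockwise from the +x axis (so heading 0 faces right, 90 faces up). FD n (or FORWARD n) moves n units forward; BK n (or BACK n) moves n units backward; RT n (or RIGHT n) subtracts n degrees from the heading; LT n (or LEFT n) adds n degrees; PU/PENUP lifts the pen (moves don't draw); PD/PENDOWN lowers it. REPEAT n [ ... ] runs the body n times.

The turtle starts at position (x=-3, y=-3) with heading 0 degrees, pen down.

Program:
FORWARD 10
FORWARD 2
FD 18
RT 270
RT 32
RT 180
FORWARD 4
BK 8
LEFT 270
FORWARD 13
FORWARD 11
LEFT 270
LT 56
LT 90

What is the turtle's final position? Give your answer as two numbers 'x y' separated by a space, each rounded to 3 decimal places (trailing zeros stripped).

Executing turtle program step by step:
Start: pos=(-3,-3), heading=0, pen down
FD 10: (-3,-3) -> (7,-3) [heading=0, draw]
FD 2: (7,-3) -> (9,-3) [heading=0, draw]
FD 18: (9,-3) -> (27,-3) [heading=0, draw]
RT 270: heading 0 -> 90
RT 32: heading 90 -> 58
RT 180: heading 58 -> 238
FD 4: (27,-3) -> (24.88,-6.392) [heading=238, draw]
BK 8: (24.88,-6.392) -> (29.12,0.392) [heading=238, draw]
LT 270: heading 238 -> 148
FD 13: (29.12,0.392) -> (18.095,7.281) [heading=148, draw]
FD 11: (18.095,7.281) -> (8.767,13.11) [heading=148, draw]
LT 270: heading 148 -> 58
LT 56: heading 58 -> 114
LT 90: heading 114 -> 204
Final: pos=(8.767,13.11), heading=204, 7 segment(s) drawn

Answer: 8.767 13.11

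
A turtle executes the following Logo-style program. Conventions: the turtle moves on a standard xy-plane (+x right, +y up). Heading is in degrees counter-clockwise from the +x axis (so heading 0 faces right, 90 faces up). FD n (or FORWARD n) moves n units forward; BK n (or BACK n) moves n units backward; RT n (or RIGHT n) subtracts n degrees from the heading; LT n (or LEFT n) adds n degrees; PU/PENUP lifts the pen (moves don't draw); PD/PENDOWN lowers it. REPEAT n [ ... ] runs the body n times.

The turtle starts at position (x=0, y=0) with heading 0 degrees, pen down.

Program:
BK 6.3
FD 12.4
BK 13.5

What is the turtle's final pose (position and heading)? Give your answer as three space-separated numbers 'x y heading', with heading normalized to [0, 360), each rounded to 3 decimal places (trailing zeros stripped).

Answer: -7.4 0 0

Derivation:
Executing turtle program step by step:
Start: pos=(0,0), heading=0, pen down
BK 6.3: (0,0) -> (-6.3,0) [heading=0, draw]
FD 12.4: (-6.3,0) -> (6.1,0) [heading=0, draw]
BK 13.5: (6.1,0) -> (-7.4,0) [heading=0, draw]
Final: pos=(-7.4,0), heading=0, 3 segment(s) drawn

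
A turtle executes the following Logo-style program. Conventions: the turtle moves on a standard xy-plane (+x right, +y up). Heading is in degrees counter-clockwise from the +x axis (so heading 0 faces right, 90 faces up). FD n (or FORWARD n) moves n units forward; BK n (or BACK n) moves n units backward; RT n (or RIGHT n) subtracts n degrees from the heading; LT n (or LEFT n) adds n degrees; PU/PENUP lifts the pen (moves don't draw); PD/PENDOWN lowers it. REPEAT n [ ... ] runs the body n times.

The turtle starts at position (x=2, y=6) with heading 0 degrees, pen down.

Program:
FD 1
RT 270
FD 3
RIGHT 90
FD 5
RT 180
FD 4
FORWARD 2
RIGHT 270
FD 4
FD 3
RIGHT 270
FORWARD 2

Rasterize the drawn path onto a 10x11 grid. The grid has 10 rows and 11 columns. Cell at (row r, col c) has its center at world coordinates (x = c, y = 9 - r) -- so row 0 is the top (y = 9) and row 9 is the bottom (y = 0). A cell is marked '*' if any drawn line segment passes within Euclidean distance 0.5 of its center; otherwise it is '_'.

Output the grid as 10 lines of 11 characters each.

Segment 0: (2,6) -> (3,6)
Segment 1: (3,6) -> (3,9)
Segment 2: (3,9) -> (8,9)
Segment 3: (8,9) -> (4,9)
Segment 4: (4,9) -> (2,9)
Segment 5: (2,9) -> (2,5)
Segment 6: (2,5) -> (2,2)
Segment 7: (2,2) -> (4,2)

Answer: __*******__
__**_______
__**_______
__**_______
__*________
__*________
__*________
__***______
___________
___________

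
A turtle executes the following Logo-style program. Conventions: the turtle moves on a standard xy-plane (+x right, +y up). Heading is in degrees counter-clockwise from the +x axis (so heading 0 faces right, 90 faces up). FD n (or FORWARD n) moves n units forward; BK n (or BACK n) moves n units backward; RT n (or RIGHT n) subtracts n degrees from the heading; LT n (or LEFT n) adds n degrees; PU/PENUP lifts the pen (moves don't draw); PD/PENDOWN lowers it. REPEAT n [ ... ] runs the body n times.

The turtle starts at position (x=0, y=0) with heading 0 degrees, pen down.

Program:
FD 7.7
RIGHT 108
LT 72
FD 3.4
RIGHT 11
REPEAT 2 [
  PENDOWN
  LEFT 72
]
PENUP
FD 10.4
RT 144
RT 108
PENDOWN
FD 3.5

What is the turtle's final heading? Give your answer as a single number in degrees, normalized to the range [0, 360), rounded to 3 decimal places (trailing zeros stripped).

Executing turtle program step by step:
Start: pos=(0,0), heading=0, pen down
FD 7.7: (0,0) -> (7.7,0) [heading=0, draw]
RT 108: heading 0 -> 252
LT 72: heading 252 -> 324
FD 3.4: (7.7,0) -> (10.451,-1.998) [heading=324, draw]
RT 11: heading 324 -> 313
REPEAT 2 [
  -- iteration 1/2 --
  PD: pen down
  LT 72: heading 313 -> 25
  -- iteration 2/2 --
  PD: pen down
  LT 72: heading 25 -> 97
]
PU: pen up
FD 10.4: (10.451,-1.998) -> (9.183,8.324) [heading=97, move]
RT 144: heading 97 -> 313
RT 108: heading 313 -> 205
PD: pen down
FD 3.5: (9.183,8.324) -> (6.011,6.845) [heading=205, draw]
Final: pos=(6.011,6.845), heading=205, 3 segment(s) drawn

Answer: 205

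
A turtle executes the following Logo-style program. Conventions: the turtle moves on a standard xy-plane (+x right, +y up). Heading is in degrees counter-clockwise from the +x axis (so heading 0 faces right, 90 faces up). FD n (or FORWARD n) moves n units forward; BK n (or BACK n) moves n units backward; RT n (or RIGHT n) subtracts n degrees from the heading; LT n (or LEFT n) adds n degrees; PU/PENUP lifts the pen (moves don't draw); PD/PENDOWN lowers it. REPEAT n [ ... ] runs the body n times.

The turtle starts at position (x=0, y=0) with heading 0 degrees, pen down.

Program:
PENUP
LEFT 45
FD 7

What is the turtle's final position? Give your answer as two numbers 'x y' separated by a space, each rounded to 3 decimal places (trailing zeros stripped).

Executing turtle program step by step:
Start: pos=(0,0), heading=0, pen down
PU: pen up
LT 45: heading 0 -> 45
FD 7: (0,0) -> (4.95,4.95) [heading=45, move]
Final: pos=(4.95,4.95), heading=45, 0 segment(s) drawn

Answer: 4.95 4.95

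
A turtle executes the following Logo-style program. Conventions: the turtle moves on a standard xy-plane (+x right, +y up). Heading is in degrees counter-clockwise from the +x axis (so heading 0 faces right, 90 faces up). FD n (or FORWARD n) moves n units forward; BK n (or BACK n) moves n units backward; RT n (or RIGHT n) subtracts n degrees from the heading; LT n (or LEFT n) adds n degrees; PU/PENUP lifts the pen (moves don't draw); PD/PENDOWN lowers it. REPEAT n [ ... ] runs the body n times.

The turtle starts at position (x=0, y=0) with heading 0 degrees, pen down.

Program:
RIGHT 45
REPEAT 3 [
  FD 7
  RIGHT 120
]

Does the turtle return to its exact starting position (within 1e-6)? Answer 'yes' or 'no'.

Executing turtle program step by step:
Start: pos=(0,0), heading=0, pen down
RT 45: heading 0 -> 315
REPEAT 3 [
  -- iteration 1/3 --
  FD 7: (0,0) -> (4.95,-4.95) [heading=315, draw]
  RT 120: heading 315 -> 195
  -- iteration 2/3 --
  FD 7: (4.95,-4.95) -> (-1.812,-6.761) [heading=195, draw]
  RT 120: heading 195 -> 75
  -- iteration 3/3 --
  FD 7: (-1.812,-6.761) -> (0,0) [heading=75, draw]
  RT 120: heading 75 -> 315
]
Final: pos=(0,0), heading=315, 3 segment(s) drawn

Start position: (0, 0)
Final position: (0, 0)
Distance = 0; < 1e-6 -> CLOSED

Answer: yes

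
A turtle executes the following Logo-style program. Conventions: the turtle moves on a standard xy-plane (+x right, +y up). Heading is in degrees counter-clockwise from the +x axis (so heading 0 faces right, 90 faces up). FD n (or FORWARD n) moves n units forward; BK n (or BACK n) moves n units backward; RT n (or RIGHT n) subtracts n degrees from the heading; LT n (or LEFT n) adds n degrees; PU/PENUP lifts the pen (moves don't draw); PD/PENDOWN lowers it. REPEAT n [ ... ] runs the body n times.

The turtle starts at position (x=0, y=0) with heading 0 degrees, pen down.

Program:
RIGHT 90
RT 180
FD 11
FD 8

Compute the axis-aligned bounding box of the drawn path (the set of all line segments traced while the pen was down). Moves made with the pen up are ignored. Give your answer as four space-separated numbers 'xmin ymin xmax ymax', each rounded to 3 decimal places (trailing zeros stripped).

Answer: 0 0 0 19

Derivation:
Executing turtle program step by step:
Start: pos=(0,0), heading=0, pen down
RT 90: heading 0 -> 270
RT 180: heading 270 -> 90
FD 11: (0,0) -> (0,11) [heading=90, draw]
FD 8: (0,11) -> (0,19) [heading=90, draw]
Final: pos=(0,19), heading=90, 2 segment(s) drawn

Segment endpoints: x in {0, 0, 0}, y in {0, 11, 19}
xmin=0, ymin=0, xmax=0, ymax=19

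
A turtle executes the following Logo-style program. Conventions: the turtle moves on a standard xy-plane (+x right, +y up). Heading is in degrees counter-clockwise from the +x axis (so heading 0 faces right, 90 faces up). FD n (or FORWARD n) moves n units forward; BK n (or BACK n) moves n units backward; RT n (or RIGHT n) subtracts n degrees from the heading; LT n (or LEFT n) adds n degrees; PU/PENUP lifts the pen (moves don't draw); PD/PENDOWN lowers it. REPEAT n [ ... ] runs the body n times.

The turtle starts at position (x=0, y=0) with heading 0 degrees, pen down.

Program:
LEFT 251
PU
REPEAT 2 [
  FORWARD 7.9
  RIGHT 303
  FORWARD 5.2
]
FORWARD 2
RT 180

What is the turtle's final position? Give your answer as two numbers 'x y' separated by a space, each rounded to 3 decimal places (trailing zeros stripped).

Executing turtle program step by step:
Start: pos=(0,0), heading=0, pen down
LT 251: heading 0 -> 251
PU: pen up
REPEAT 2 [
  -- iteration 1/2 --
  FD 7.9: (0,0) -> (-2.572,-7.47) [heading=251, move]
  RT 303: heading 251 -> 308
  FD 5.2: (-2.572,-7.47) -> (0.629,-11.567) [heading=308, move]
  -- iteration 2/2 --
  FD 7.9: (0.629,-11.567) -> (5.493,-17.793) [heading=308, move]
  RT 303: heading 308 -> 5
  FD 5.2: (5.493,-17.793) -> (10.673,-17.339) [heading=5, move]
]
FD 2: (10.673,-17.339) -> (12.666,-17.165) [heading=5, move]
RT 180: heading 5 -> 185
Final: pos=(12.666,-17.165), heading=185, 0 segment(s) drawn

Answer: 12.666 -17.165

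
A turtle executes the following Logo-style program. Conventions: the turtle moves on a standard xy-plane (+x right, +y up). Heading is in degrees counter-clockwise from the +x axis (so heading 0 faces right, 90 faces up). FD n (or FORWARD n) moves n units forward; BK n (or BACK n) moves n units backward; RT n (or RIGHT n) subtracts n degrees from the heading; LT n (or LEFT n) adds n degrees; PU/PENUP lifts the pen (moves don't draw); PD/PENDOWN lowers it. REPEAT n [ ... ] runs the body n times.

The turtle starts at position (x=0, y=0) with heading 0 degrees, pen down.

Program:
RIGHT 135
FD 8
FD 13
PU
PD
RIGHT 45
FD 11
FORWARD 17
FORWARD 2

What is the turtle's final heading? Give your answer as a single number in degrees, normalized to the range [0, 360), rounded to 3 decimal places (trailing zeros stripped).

Answer: 180

Derivation:
Executing turtle program step by step:
Start: pos=(0,0), heading=0, pen down
RT 135: heading 0 -> 225
FD 8: (0,0) -> (-5.657,-5.657) [heading=225, draw]
FD 13: (-5.657,-5.657) -> (-14.849,-14.849) [heading=225, draw]
PU: pen up
PD: pen down
RT 45: heading 225 -> 180
FD 11: (-14.849,-14.849) -> (-25.849,-14.849) [heading=180, draw]
FD 17: (-25.849,-14.849) -> (-42.849,-14.849) [heading=180, draw]
FD 2: (-42.849,-14.849) -> (-44.849,-14.849) [heading=180, draw]
Final: pos=(-44.849,-14.849), heading=180, 5 segment(s) drawn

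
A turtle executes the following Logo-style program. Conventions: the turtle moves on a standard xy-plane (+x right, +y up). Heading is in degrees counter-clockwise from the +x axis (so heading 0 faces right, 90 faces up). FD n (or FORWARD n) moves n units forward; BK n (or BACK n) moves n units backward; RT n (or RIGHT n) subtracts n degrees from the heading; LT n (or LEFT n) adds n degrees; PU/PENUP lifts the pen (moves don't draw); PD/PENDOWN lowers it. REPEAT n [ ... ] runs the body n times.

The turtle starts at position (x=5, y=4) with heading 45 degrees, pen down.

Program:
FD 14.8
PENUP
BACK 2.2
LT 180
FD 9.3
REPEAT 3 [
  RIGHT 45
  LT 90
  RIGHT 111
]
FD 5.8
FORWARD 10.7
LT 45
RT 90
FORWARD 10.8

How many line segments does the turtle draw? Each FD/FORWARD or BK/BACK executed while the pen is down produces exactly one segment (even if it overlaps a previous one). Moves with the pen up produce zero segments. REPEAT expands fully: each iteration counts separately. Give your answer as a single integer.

Answer: 1

Derivation:
Executing turtle program step by step:
Start: pos=(5,4), heading=45, pen down
FD 14.8: (5,4) -> (15.465,14.465) [heading=45, draw]
PU: pen up
BK 2.2: (15.465,14.465) -> (13.91,12.91) [heading=45, move]
LT 180: heading 45 -> 225
FD 9.3: (13.91,12.91) -> (7.333,6.333) [heading=225, move]
REPEAT 3 [
  -- iteration 1/3 --
  RT 45: heading 225 -> 180
  LT 90: heading 180 -> 270
  RT 111: heading 270 -> 159
  -- iteration 2/3 --
  RT 45: heading 159 -> 114
  LT 90: heading 114 -> 204
  RT 111: heading 204 -> 93
  -- iteration 3/3 --
  RT 45: heading 93 -> 48
  LT 90: heading 48 -> 138
  RT 111: heading 138 -> 27
]
FD 5.8: (7.333,6.333) -> (12.501,8.967) [heading=27, move]
FD 10.7: (12.501,8.967) -> (22.035,13.824) [heading=27, move]
LT 45: heading 27 -> 72
RT 90: heading 72 -> 342
FD 10.8: (22.035,13.824) -> (32.306,10.487) [heading=342, move]
Final: pos=(32.306,10.487), heading=342, 1 segment(s) drawn
Segments drawn: 1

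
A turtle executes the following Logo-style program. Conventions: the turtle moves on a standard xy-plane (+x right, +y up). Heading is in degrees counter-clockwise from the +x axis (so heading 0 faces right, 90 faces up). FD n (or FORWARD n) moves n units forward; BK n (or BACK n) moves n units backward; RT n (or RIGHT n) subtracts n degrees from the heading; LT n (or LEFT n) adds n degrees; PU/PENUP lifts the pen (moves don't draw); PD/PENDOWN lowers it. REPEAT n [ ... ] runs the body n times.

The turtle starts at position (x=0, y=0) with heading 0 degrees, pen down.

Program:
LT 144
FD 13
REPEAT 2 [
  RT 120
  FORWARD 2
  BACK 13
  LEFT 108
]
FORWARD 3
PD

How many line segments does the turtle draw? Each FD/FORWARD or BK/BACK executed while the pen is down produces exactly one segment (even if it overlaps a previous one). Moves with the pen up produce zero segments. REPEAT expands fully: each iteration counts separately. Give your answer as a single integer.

Executing turtle program step by step:
Start: pos=(0,0), heading=0, pen down
LT 144: heading 0 -> 144
FD 13: (0,0) -> (-10.517,7.641) [heading=144, draw]
REPEAT 2 [
  -- iteration 1/2 --
  RT 120: heading 144 -> 24
  FD 2: (-10.517,7.641) -> (-8.69,8.455) [heading=24, draw]
  BK 13: (-8.69,8.455) -> (-20.566,3.167) [heading=24, draw]
  LT 108: heading 24 -> 132
  -- iteration 2/2 --
  RT 120: heading 132 -> 12
  FD 2: (-20.566,3.167) -> (-18.61,3.583) [heading=12, draw]
  BK 13: (-18.61,3.583) -> (-31.326,0.88) [heading=12, draw]
  LT 108: heading 12 -> 120
]
FD 3: (-31.326,0.88) -> (-32.826,3.478) [heading=120, draw]
PD: pen down
Final: pos=(-32.826,3.478), heading=120, 6 segment(s) drawn
Segments drawn: 6

Answer: 6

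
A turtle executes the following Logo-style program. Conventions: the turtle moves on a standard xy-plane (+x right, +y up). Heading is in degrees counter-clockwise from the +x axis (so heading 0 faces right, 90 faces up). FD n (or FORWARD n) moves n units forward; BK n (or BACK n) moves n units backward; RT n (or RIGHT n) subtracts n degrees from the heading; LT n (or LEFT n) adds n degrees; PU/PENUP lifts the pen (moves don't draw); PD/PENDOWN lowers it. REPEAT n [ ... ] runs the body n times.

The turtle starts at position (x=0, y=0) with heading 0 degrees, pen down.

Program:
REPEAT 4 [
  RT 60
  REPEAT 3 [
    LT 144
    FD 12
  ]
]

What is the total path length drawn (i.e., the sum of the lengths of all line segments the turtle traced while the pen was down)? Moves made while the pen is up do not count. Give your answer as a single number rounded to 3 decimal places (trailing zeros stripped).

Executing turtle program step by step:
Start: pos=(0,0), heading=0, pen down
REPEAT 4 [
  -- iteration 1/4 --
  RT 60: heading 0 -> 300
  REPEAT 3 [
    -- iteration 1/3 --
    LT 144: heading 300 -> 84
    FD 12: (0,0) -> (1.254,11.934) [heading=84, draw]
    -- iteration 2/3 --
    LT 144: heading 84 -> 228
    FD 12: (1.254,11.934) -> (-6.775,3.017) [heading=228, draw]
    -- iteration 3/3 --
    LT 144: heading 228 -> 12
    FD 12: (-6.775,3.017) -> (4.963,5.511) [heading=12, draw]
  ]
  -- iteration 2/4 --
  RT 60: heading 12 -> 312
  REPEAT 3 [
    -- iteration 1/3 --
    LT 144: heading 312 -> 96
    FD 12: (4.963,5.511) -> (3.708,17.446) [heading=96, draw]
    -- iteration 2/3 --
    LT 144: heading 96 -> 240
    FD 12: (3.708,17.446) -> (-2.292,7.053) [heading=240, draw]
    -- iteration 3/3 --
    LT 144: heading 240 -> 24
    FD 12: (-2.292,7.053) -> (8.671,11.934) [heading=24, draw]
  ]
  -- iteration 3/4 --
  RT 60: heading 24 -> 324
  REPEAT 3 [
    -- iteration 1/3 --
    LT 144: heading 324 -> 108
    FD 12: (8.671,11.934) -> (4.963,23.347) [heading=108, draw]
    -- iteration 2/3 --
    LT 144: heading 108 -> 252
    FD 12: (4.963,23.347) -> (1.254,11.934) [heading=252, draw]
    -- iteration 3/3 --
    LT 144: heading 252 -> 36
    FD 12: (1.254,11.934) -> (10.963,18.988) [heading=36, draw]
  ]
  -- iteration 4/4 --
  RT 60: heading 36 -> 336
  REPEAT 3 [
    -- iteration 1/3 --
    LT 144: heading 336 -> 120
    FD 12: (10.963,18.988) -> (4.963,29.38) [heading=120, draw]
    -- iteration 2/3 --
    LT 144: heading 120 -> 264
    FD 12: (4.963,29.38) -> (3.708,17.446) [heading=264, draw]
    -- iteration 3/3 --
    LT 144: heading 264 -> 48
    FD 12: (3.708,17.446) -> (11.738,26.363) [heading=48, draw]
  ]
]
Final: pos=(11.738,26.363), heading=48, 12 segment(s) drawn

Segment lengths:
  seg 1: (0,0) -> (1.254,11.934), length = 12
  seg 2: (1.254,11.934) -> (-6.775,3.017), length = 12
  seg 3: (-6.775,3.017) -> (4.963,5.511), length = 12
  seg 4: (4.963,5.511) -> (3.708,17.446), length = 12
  seg 5: (3.708,17.446) -> (-2.292,7.053), length = 12
  seg 6: (-2.292,7.053) -> (8.671,11.934), length = 12
  seg 7: (8.671,11.934) -> (4.963,23.347), length = 12
  seg 8: (4.963,23.347) -> (1.254,11.934), length = 12
  seg 9: (1.254,11.934) -> (10.963,18.988), length = 12
  seg 10: (10.963,18.988) -> (4.963,29.38), length = 12
  seg 11: (4.963,29.38) -> (3.708,17.446), length = 12
  seg 12: (3.708,17.446) -> (11.738,26.363), length = 12
Total = 144

Answer: 144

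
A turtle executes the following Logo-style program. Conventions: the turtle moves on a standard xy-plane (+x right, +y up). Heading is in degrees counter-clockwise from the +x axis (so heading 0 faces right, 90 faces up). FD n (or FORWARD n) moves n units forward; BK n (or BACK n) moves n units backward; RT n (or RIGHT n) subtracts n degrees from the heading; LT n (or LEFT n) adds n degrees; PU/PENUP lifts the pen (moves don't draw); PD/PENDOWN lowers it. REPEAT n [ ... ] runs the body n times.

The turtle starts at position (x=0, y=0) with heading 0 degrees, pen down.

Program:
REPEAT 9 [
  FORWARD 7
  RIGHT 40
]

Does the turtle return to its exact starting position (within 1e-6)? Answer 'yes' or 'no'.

Executing turtle program step by step:
Start: pos=(0,0), heading=0, pen down
REPEAT 9 [
  -- iteration 1/9 --
  FD 7: (0,0) -> (7,0) [heading=0, draw]
  RT 40: heading 0 -> 320
  -- iteration 2/9 --
  FD 7: (7,0) -> (12.362,-4.5) [heading=320, draw]
  RT 40: heading 320 -> 280
  -- iteration 3/9 --
  FD 7: (12.362,-4.5) -> (13.578,-11.393) [heading=280, draw]
  RT 40: heading 280 -> 240
  -- iteration 4/9 --
  FD 7: (13.578,-11.393) -> (10.078,-17.455) [heading=240, draw]
  RT 40: heading 240 -> 200
  -- iteration 5/9 --
  FD 7: (10.078,-17.455) -> (3.5,-19.849) [heading=200, draw]
  RT 40: heading 200 -> 160
  -- iteration 6/9 --
  FD 7: (3.5,-19.849) -> (-3.078,-17.455) [heading=160, draw]
  RT 40: heading 160 -> 120
  -- iteration 7/9 --
  FD 7: (-3.078,-17.455) -> (-6.578,-11.393) [heading=120, draw]
  RT 40: heading 120 -> 80
  -- iteration 8/9 --
  FD 7: (-6.578,-11.393) -> (-5.362,-4.5) [heading=80, draw]
  RT 40: heading 80 -> 40
  -- iteration 9/9 --
  FD 7: (-5.362,-4.5) -> (0,0) [heading=40, draw]
  RT 40: heading 40 -> 0
]
Final: pos=(0,0), heading=0, 9 segment(s) drawn

Start position: (0, 0)
Final position: (0, 0)
Distance = 0; < 1e-6 -> CLOSED

Answer: yes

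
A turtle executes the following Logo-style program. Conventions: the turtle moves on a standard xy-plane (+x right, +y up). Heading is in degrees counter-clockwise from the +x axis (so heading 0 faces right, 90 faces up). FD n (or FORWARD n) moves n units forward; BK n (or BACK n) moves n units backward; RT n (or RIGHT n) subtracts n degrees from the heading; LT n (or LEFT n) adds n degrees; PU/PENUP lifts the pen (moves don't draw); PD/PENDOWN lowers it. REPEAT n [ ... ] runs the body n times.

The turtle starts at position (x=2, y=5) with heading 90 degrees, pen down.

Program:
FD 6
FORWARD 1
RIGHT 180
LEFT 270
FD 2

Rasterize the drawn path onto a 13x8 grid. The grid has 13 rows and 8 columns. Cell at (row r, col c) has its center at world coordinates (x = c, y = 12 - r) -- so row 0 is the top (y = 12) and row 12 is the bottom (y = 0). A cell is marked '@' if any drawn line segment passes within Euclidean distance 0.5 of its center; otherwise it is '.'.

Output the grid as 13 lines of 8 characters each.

Answer: @@@.....
..@.....
..@.....
..@.....
..@.....
..@.....
..@.....
..@.....
........
........
........
........
........

Derivation:
Segment 0: (2,5) -> (2,11)
Segment 1: (2,11) -> (2,12)
Segment 2: (2,12) -> (0,12)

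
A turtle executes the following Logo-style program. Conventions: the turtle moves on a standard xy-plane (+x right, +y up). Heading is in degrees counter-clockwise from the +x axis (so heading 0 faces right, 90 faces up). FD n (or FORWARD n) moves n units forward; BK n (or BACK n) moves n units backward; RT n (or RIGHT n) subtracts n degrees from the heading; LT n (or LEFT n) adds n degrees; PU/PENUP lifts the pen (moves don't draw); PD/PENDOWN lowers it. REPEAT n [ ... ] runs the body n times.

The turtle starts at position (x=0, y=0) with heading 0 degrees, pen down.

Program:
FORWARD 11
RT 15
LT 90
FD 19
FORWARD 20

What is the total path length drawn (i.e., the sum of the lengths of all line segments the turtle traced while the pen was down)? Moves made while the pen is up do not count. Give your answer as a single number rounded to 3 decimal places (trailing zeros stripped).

Answer: 50

Derivation:
Executing turtle program step by step:
Start: pos=(0,0), heading=0, pen down
FD 11: (0,0) -> (11,0) [heading=0, draw]
RT 15: heading 0 -> 345
LT 90: heading 345 -> 75
FD 19: (11,0) -> (15.918,18.353) [heading=75, draw]
FD 20: (15.918,18.353) -> (21.094,37.671) [heading=75, draw]
Final: pos=(21.094,37.671), heading=75, 3 segment(s) drawn

Segment lengths:
  seg 1: (0,0) -> (11,0), length = 11
  seg 2: (11,0) -> (15.918,18.353), length = 19
  seg 3: (15.918,18.353) -> (21.094,37.671), length = 20
Total = 50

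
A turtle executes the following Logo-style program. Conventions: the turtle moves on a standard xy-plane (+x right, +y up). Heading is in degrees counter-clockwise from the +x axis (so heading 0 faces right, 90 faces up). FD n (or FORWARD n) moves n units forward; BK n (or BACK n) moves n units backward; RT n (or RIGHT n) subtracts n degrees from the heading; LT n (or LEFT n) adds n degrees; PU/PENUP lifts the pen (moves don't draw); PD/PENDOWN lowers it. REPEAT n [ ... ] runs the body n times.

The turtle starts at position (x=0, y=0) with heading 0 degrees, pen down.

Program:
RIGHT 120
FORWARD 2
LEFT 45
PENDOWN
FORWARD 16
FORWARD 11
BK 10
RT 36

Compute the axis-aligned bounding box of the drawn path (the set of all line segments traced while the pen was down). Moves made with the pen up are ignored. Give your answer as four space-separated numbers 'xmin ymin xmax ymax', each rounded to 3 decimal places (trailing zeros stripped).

Answer: -1 -27.812 5.988 0

Derivation:
Executing turtle program step by step:
Start: pos=(0,0), heading=0, pen down
RT 120: heading 0 -> 240
FD 2: (0,0) -> (-1,-1.732) [heading=240, draw]
LT 45: heading 240 -> 285
PD: pen down
FD 16: (-1,-1.732) -> (3.141,-17.187) [heading=285, draw]
FD 11: (3.141,-17.187) -> (5.988,-27.812) [heading=285, draw]
BK 10: (5.988,-27.812) -> (3.4,-18.153) [heading=285, draw]
RT 36: heading 285 -> 249
Final: pos=(3.4,-18.153), heading=249, 4 segment(s) drawn

Segment endpoints: x in {-1, 0, 3.141, 3.4, 5.988}, y in {-27.812, -18.153, -17.187, -1.732, 0}
xmin=-1, ymin=-27.812, xmax=5.988, ymax=0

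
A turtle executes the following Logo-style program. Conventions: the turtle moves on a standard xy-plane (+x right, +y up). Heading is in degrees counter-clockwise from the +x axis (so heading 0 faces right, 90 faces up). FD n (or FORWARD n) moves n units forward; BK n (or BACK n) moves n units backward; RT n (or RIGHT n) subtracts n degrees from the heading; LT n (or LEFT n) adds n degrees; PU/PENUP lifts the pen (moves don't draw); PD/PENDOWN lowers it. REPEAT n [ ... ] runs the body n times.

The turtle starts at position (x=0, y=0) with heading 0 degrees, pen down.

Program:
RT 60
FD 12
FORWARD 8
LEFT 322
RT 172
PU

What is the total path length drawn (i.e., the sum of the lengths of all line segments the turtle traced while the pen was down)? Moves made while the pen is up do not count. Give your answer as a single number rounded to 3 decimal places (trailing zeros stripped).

Executing turtle program step by step:
Start: pos=(0,0), heading=0, pen down
RT 60: heading 0 -> 300
FD 12: (0,0) -> (6,-10.392) [heading=300, draw]
FD 8: (6,-10.392) -> (10,-17.321) [heading=300, draw]
LT 322: heading 300 -> 262
RT 172: heading 262 -> 90
PU: pen up
Final: pos=(10,-17.321), heading=90, 2 segment(s) drawn

Segment lengths:
  seg 1: (0,0) -> (6,-10.392), length = 12
  seg 2: (6,-10.392) -> (10,-17.321), length = 8
Total = 20

Answer: 20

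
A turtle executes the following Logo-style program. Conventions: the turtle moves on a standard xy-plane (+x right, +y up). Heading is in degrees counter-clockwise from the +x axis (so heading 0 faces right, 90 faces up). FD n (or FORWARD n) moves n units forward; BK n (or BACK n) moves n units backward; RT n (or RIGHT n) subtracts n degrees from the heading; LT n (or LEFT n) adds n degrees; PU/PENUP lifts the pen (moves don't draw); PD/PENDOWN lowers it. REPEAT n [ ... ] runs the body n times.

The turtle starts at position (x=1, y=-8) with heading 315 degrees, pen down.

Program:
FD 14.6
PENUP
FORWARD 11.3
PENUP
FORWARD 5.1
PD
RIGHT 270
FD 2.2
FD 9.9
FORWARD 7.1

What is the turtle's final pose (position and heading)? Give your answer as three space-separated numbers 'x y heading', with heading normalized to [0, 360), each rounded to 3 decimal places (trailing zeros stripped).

Answer: 36.497 -16.344 45

Derivation:
Executing turtle program step by step:
Start: pos=(1,-8), heading=315, pen down
FD 14.6: (1,-8) -> (11.324,-18.324) [heading=315, draw]
PU: pen up
FD 11.3: (11.324,-18.324) -> (19.314,-26.314) [heading=315, move]
PU: pen up
FD 5.1: (19.314,-26.314) -> (22.92,-29.92) [heading=315, move]
PD: pen down
RT 270: heading 315 -> 45
FD 2.2: (22.92,-29.92) -> (24.476,-28.365) [heading=45, draw]
FD 9.9: (24.476,-28.365) -> (31.476,-21.364) [heading=45, draw]
FD 7.1: (31.476,-21.364) -> (36.497,-16.344) [heading=45, draw]
Final: pos=(36.497,-16.344), heading=45, 4 segment(s) drawn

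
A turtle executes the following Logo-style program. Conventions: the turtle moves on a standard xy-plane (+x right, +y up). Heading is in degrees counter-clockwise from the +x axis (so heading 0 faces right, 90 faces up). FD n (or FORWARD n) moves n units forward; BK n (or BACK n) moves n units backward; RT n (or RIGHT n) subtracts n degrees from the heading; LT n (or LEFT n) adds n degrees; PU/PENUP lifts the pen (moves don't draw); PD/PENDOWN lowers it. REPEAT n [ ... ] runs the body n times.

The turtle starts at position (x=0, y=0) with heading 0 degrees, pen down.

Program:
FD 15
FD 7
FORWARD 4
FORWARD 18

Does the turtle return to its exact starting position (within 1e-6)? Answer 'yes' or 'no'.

Executing turtle program step by step:
Start: pos=(0,0), heading=0, pen down
FD 15: (0,0) -> (15,0) [heading=0, draw]
FD 7: (15,0) -> (22,0) [heading=0, draw]
FD 4: (22,0) -> (26,0) [heading=0, draw]
FD 18: (26,0) -> (44,0) [heading=0, draw]
Final: pos=(44,0), heading=0, 4 segment(s) drawn

Start position: (0, 0)
Final position: (44, 0)
Distance = 44; >= 1e-6 -> NOT closed

Answer: no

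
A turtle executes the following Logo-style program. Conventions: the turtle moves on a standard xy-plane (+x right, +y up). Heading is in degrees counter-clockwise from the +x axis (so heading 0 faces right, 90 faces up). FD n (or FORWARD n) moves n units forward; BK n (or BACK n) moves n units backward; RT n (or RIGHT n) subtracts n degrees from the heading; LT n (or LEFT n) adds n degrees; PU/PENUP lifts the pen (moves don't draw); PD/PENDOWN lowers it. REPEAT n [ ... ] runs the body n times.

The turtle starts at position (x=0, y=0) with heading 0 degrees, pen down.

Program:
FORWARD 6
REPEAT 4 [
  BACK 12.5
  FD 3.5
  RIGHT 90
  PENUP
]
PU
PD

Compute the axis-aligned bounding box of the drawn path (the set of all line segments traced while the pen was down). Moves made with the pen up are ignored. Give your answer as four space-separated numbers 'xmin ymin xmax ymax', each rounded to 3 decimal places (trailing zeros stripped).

Answer: -6.5 0 6 0

Derivation:
Executing turtle program step by step:
Start: pos=(0,0), heading=0, pen down
FD 6: (0,0) -> (6,0) [heading=0, draw]
REPEAT 4 [
  -- iteration 1/4 --
  BK 12.5: (6,0) -> (-6.5,0) [heading=0, draw]
  FD 3.5: (-6.5,0) -> (-3,0) [heading=0, draw]
  RT 90: heading 0 -> 270
  PU: pen up
  -- iteration 2/4 --
  BK 12.5: (-3,0) -> (-3,12.5) [heading=270, move]
  FD 3.5: (-3,12.5) -> (-3,9) [heading=270, move]
  RT 90: heading 270 -> 180
  PU: pen up
  -- iteration 3/4 --
  BK 12.5: (-3,9) -> (9.5,9) [heading=180, move]
  FD 3.5: (9.5,9) -> (6,9) [heading=180, move]
  RT 90: heading 180 -> 90
  PU: pen up
  -- iteration 4/4 --
  BK 12.5: (6,9) -> (6,-3.5) [heading=90, move]
  FD 3.5: (6,-3.5) -> (6,0) [heading=90, move]
  RT 90: heading 90 -> 0
  PU: pen up
]
PU: pen up
PD: pen down
Final: pos=(6,0), heading=0, 3 segment(s) drawn

Segment endpoints: x in {-6.5, -3, 0, 6}, y in {0}
xmin=-6.5, ymin=0, xmax=6, ymax=0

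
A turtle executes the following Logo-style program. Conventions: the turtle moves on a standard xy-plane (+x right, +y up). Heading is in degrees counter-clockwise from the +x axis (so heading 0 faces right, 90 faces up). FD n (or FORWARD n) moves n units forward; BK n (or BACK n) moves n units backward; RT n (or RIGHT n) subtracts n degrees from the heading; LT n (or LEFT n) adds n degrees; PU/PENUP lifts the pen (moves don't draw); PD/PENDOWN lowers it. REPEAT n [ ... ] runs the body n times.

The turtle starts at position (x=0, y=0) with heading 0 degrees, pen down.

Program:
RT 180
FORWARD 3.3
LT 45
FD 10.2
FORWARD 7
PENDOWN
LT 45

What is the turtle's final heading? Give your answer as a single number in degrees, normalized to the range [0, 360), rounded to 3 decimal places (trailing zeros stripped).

Answer: 270

Derivation:
Executing turtle program step by step:
Start: pos=(0,0), heading=0, pen down
RT 180: heading 0 -> 180
FD 3.3: (0,0) -> (-3.3,0) [heading=180, draw]
LT 45: heading 180 -> 225
FD 10.2: (-3.3,0) -> (-10.512,-7.212) [heading=225, draw]
FD 7: (-10.512,-7.212) -> (-15.462,-12.162) [heading=225, draw]
PD: pen down
LT 45: heading 225 -> 270
Final: pos=(-15.462,-12.162), heading=270, 3 segment(s) drawn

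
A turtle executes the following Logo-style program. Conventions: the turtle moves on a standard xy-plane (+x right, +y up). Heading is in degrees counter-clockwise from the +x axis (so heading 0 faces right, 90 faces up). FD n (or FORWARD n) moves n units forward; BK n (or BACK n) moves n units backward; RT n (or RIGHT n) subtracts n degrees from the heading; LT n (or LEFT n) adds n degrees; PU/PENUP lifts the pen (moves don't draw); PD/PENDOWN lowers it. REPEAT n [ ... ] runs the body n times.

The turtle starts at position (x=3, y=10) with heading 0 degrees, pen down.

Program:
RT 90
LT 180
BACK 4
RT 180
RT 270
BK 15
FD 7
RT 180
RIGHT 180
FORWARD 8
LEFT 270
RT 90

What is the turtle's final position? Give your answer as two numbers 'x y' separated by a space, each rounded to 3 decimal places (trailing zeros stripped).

Answer: 3 6

Derivation:
Executing turtle program step by step:
Start: pos=(3,10), heading=0, pen down
RT 90: heading 0 -> 270
LT 180: heading 270 -> 90
BK 4: (3,10) -> (3,6) [heading=90, draw]
RT 180: heading 90 -> 270
RT 270: heading 270 -> 0
BK 15: (3,6) -> (-12,6) [heading=0, draw]
FD 7: (-12,6) -> (-5,6) [heading=0, draw]
RT 180: heading 0 -> 180
RT 180: heading 180 -> 0
FD 8: (-5,6) -> (3,6) [heading=0, draw]
LT 270: heading 0 -> 270
RT 90: heading 270 -> 180
Final: pos=(3,6), heading=180, 4 segment(s) drawn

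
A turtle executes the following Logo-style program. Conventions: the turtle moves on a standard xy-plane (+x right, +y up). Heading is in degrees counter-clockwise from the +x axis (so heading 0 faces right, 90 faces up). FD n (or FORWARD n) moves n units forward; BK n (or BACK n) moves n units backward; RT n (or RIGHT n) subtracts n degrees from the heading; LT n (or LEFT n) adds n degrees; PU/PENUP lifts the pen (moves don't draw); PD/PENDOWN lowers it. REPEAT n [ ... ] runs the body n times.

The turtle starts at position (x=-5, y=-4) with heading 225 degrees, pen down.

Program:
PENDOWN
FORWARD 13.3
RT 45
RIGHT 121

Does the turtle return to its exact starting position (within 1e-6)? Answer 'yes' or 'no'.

Executing turtle program step by step:
Start: pos=(-5,-4), heading=225, pen down
PD: pen down
FD 13.3: (-5,-4) -> (-14.405,-13.405) [heading=225, draw]
RT 45: heading 225 -> 180
RT 121: heading 180 -> 59
Final: pos=(-14.405,-13.405), heading=59, 1 segment(s) drawn

Start position: (-5, -4)
Final position: (-14.405, -13.405)
Distance = 13.3; >= 1e-6 -> NOT closed

Answer: no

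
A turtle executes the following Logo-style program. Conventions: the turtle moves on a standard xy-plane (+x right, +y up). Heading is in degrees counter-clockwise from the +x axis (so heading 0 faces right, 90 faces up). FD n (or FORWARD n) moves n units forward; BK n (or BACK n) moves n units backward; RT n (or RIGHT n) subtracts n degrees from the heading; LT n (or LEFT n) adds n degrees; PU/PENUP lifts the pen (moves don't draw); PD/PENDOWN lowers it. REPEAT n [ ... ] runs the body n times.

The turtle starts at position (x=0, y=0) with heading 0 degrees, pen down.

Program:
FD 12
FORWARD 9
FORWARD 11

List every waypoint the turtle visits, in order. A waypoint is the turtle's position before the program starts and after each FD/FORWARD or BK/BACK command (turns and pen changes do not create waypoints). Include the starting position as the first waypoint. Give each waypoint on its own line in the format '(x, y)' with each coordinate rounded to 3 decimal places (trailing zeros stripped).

Executing turtle program step by step:
Start: pos=(0,0), heading=0, pen down
FD 12: (0,0) -> (12,0) [heading=0, draw]
FD 9: (12,0) -> (21,0) [heading=0, draw]
FD 11: (21,0) -> (32,0) [heading=0, draw]
Final: pos=(32,0), heading=0, 3 segment(s) drawn
Waypoints (4 total):
(0, 0)
(12, 0)
(21, 0)
(32, 0)

Answer: (0, 0)
(12, 0)
(21, 0)
(32, 0)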